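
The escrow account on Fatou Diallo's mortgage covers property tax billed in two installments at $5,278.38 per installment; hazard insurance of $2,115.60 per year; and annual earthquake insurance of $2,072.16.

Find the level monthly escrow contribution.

Property tax = $5,278.38 × 2 = $10,556.76 annually
Hazard insurance = $2,115.60 annually
Earthquake insurance = $2,072.16 annually
Total per year = $10,556.76 + $2,115.60 + $2,072.16 = $14,744.52
Monthly = $14,744.52 / 12 = $1,228.71

$1,228.71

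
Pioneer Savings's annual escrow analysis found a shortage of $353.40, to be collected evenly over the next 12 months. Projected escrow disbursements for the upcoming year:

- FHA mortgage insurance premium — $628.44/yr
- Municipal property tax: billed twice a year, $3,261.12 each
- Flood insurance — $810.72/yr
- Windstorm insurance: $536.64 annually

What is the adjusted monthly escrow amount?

$737.62

FHA mortgage insurance premium — $628.44 per year
Municipal property tax — $3,261.12 × 2 = $6,522.24 per year
Flood insurance — $810.72 per year
Windstorm insurance — $536.64 per year
Total per year = $628.44 + $6,522.24 + $810.72 + $536.64 = $8,498.04
Base monthly escrow = $8,498.04 ÷ 12 = $708.17
Shortage spread = $353.40 ÷ 12 = $29.45/mo
Adjusted monthly = $708.17 + $29.45 = $737.62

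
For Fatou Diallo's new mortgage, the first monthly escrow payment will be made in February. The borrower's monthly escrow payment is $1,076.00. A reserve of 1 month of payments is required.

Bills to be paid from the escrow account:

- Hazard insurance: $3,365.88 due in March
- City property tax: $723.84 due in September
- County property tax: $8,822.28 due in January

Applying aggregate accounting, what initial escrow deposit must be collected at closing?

$2,289.88

Cushion = 1 × $1,076.00 = $1,076.00
Trial balance (start $0, +$1,076.00 each month, − disbursements):
  Feb: +$1,076.00 → $1,076.00
  Mar: +$1,076.00 − $3,365.88 → -$1,213.88
  Apr: +$1,076.00 → -$137.88
  May: +$1,076.00 → $938.12
  Jun: +$1,076.00 → $2,014.12
  Jul: +$1,076.00 → $3,090.12
  Aug: +$1,076.00 → $4,166.12
  Sep: +$1,076.00 − $723.84 → $4,518.28
  Oct: +$1,076.00 → $5,594.28
  Nov: +$1,076.00 → $6,670.28
  Dec: +$1,076.00 → $7,746.28
  Jan: +$1,076.00 − $8,822.28 → $0.00
Lowest trial balance = -$1,213.88 (Mar)
Initial deposit = cushion − low point = $1,076.00 − (-$1,213.88) = $2,289.88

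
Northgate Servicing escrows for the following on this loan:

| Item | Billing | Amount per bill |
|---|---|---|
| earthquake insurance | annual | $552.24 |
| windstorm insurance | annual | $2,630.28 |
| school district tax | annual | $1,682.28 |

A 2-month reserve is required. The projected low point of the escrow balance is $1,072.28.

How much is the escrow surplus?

Earthquake insurance — $552.24/yr
Windstorm insurance — $2,630.28/yr
School district tax — $1,682.28/yr
Total per year = $552.24 + $2,630.28 + $1,682.28 = $4,864.80
Base monthly escrow = $4,864.80 ÷ 12 = $405.40
Required cushion = 2 × $405.40 = $810.80
Excess over cushion: $1,072.28 − $810.80 = $261.48

$261.48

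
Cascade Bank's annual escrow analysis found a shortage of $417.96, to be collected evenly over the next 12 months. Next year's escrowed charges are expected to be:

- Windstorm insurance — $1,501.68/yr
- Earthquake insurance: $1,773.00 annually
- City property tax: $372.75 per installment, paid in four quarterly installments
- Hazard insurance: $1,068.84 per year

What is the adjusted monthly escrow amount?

$521.04

Windstorm insurance: $1,501.68/yr
Earthquake insurance: $1,773.00/yr
City property tax: $372.75 × 4 = $1,491.00/yr
Hazard insurance: $1,068.84/yr
Total per year = $1,501.68 + $1,773.00 + $1,491.00 + $1,068.84 = $5,834.52
Base monthly escrow = $5,834.52 / 12 = $486.21
Shortage spread = $417.96 / 12 = $34.83/mo
New monthly escrow = $486.21 + $34.83 = $521.04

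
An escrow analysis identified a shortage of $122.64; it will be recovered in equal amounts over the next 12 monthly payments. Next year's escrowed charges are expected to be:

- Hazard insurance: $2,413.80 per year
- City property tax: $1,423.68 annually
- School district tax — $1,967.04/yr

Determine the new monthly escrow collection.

Hazard insurance — $2,413.80 annually
City property tax — $1,423.68 annually
School district tax — $1,967.04 annually
Yearly total = $5,804.52
Monthly = $5,804.52 ÷ 12 = $483.71
Monthly shortage recovery: $122.64 / 12 = $10.22
New monthly escrow = $483.71 + $10.22 = $493.93

$493.93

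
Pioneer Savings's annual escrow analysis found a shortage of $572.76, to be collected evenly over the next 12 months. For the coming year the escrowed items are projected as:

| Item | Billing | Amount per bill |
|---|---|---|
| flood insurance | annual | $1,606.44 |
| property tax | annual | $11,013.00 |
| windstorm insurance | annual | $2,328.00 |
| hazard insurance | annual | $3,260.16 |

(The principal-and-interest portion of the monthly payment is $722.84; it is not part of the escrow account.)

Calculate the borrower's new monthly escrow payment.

$1,565.03

Flood insurance = $1,606.44 annually
Property tax = $11,013.00 annually
Windstorm insurance = $2,328.00 annually
Hazard insurance = $3,260.16 annually
Combined annual = $1,606.44 + $11,013.00 + $2,328.00 + $3,260.16 = $18,207.60
Monthly escrow = $18,207.60 ÷ 12 = $1,517.30
Shortage per month = $572.76 ÷ 12 = $47.73
Adjusted monthly = $1,517.30 + $47.73 = $1,565.03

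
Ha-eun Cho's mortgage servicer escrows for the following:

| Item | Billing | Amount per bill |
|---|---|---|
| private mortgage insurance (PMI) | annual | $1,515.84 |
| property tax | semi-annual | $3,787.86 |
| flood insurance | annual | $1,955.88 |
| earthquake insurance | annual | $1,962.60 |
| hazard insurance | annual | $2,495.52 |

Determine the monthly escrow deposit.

$1,292.13

Private mortgage insurance (PMI) — $1,515.84
Property tax — $3,787.86 × 2 = $7,575.72
Flood insurance — $1,955.88
Earthquake insurance — $1,962.60
Hazard insurance — $2,495.52
Total annual escrow = $1,515.84 + $7,575.72 + $1,955.88 + $1,962.60 + $2,495.52 = $15,505.56
Per month = $15,505.56 / 12 = $1,292.13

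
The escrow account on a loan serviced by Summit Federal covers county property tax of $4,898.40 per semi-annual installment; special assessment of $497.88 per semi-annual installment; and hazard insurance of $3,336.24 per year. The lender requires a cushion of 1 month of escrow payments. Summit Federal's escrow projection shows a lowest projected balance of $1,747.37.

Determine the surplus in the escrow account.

County property tax = $4,898.40 × 2 = $9,796.80
Special assessment = $497.88 × 2 = $995.76
Hazard insurance = $3,336.24
Total per year = $9,796.80 + $995.76 + $3,336.24 = $14,128.80
Monthly escrow = $14,128.80 / 12 = $1,177.40
Cushion = 1 × $1,177.40 = $1,177.40
Excess over cushion: $1,747.37 − $1,177.40 = $569.97

$569.97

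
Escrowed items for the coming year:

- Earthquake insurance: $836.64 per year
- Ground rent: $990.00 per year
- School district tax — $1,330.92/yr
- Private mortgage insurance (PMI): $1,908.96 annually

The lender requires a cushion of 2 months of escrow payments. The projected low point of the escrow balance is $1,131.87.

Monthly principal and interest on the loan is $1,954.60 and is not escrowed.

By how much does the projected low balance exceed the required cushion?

Earthquake insurance — $836.64
Ground rent — $990.00
School district tax — $1,330.92
Private mortgage insurance (PMI) — $1,908.96
Annual escrow total = $836.64 + $990.00 + $1,330.92 + $1,908.96 = $5,066.52
Base monthly escrow = $5,066.52 ÷ 12 = $422.21
Required reserve = 2 × $422.21 = $844.42
Surplus = $1,131.87 − $844.42 = $287.45

$287.45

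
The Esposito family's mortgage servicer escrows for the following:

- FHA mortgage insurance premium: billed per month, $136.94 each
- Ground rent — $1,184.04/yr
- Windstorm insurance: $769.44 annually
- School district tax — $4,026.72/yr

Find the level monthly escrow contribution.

FHA mortgage insurance premium = $136.94 × 12 = $1,643.28
Ground rent = $1,184.04
Windstorm insurance = $769.44
School district tax = $4,026.72
Total annual escrow = $7,623.48
Per month = $7,623.48 / 12 = $635.29

$635.29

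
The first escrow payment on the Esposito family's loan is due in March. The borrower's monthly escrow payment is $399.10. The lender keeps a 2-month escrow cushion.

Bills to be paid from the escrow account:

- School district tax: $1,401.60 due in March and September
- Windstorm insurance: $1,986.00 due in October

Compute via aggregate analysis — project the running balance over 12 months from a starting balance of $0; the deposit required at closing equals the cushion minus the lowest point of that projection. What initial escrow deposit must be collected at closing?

$2,394.60

Cushion = 2 × $399.10 = $798.20
Trial balance (start $0, +$399.10 each month, − disbursements):
  Mar: +$399.10 − $1,401.60 → -$1,002.50
  Apr: +$399.10 → -$603.40
  May: +$399.10 → -$204.30
  Jun: +$399.10 → $194.80
  Jul: +$399.10 → $593.90
  Aug: +$399.10 → $993.00
  Sep: +$399.10 − $1,401.60 → -$9.50
  Oct: +$399.10 − $1,986.00 → -$1,596.40
  Nov: +$399.10 → -$1,197.30
  Dec: +$399.10 → -$798.20
  Jan: +$399.10 → -$399.10
  Feb: +$399.10 → $0.00
Lowest trial balance = -$1,596.40 (Oct)
Initial deposit = cushion − low point = $798.20 − (-$1,596.40) = $2,394.60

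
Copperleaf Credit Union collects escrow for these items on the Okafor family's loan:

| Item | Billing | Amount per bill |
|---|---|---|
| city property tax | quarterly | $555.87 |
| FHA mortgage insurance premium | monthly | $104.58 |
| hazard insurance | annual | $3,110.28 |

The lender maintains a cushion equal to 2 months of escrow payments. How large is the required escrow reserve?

City property tax: $555.87 × 4 = $2,223.48
FHA mortgage insurance premium: $104.58 × 12 = $1,254.96
Hazard insurance: $3,110.28
Combined annual = $2,223.48 + $1,254.96 + $3,110.28 = $6,588.72
Monthly escrow = $6,588.72 ÷ 12 = $549.06
Reserve = 2 × $549.06 = $1,098.12

$1,098.12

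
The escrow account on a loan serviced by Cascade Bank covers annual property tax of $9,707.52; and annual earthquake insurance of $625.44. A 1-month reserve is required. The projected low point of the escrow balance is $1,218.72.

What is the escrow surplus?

$357.64

Property tax — $9,707.52
Earthquake insurance — $625.44
Yearly total = $10,332.96
Per month = $10,332.96 ÷ 12 = $861.08
Required cushion = 1 × $861.08 = $861.08
Surplus = $1,218.72 − $861.08 = $357.64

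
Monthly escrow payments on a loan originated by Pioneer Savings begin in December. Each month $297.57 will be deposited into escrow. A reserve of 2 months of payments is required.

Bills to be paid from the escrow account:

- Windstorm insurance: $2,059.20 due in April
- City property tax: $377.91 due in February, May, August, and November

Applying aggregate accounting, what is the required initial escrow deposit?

Cushion = 2 × $297.57 = $595.14
Trial balance (start $0, +$297.57 each month, − disbursements):
  Dec: +$297.57 → $297.57
  Jan: +$297.57 → $595.14
  Feb: +$297.57 − $377.91 → $514.80
  Mar: +$297.57 → $812.37
  Apr: +$297.57 − $2,059.20 → -$949.26
  May: +$297.57 − $377.91 → -$1,029.60
  Jun: +$297.57 → -$732.03
  Jul: +$297.57 → -$434.46
  Aug: +$297.57 − $377.91 → -$514.80
  Sep: +$297.57 → -$217.23
  Oct: +$297.57 → $80.34
  Nov: +$297.57 − $377.91 → $0.00
Lowest trial balance = -$1,029.60 (May)
Initial deposit = cushion − low point = $595.14 − (-$1,029.60) = $1,624.74

$1,624.74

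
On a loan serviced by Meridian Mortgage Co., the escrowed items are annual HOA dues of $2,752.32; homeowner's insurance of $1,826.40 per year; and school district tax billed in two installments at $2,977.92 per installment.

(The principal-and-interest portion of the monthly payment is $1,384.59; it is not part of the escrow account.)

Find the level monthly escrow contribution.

$877.88

HOA dues: $2,752.32 annually
Homeowner's insurance: $1,826.40 annually
School district tax: $2,977.92 × 2 = $5,955.84 annually
Annual escrow total = $10,534.56
Monthly = $10,534.56 ÷ 12 = $877.88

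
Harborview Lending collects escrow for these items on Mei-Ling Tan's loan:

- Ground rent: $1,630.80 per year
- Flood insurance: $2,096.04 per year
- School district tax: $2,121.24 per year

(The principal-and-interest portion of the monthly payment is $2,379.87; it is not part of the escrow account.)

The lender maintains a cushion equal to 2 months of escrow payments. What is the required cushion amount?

Ground rent: $1,630.80 per year
Flood insurance: $2,096.04 per year
School district tax: $2,121.24 per year
Total per year = $5,848.08
Base monthly escrow = $5,848.08 / 12 = $487.34
Reserve = 2 × $487.34 = $974.68

$974.68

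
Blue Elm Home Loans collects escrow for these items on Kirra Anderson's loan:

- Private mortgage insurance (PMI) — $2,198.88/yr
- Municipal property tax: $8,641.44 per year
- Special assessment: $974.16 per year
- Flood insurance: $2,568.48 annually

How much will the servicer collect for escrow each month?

$1,198.58

Private mortgage insurance (PMI) = $2,198.88 annually
Municipal property tax = $8,641.44 annually
Special assessment = $974.16 annually
Flood insurance = $2,568.48 annually
Total annual escrow = $2,198.88 + $8,641.44 + $974.16 + $2,568.48 = $14,382.96
Monthly = $14,382.96 / 12 = $1,198.58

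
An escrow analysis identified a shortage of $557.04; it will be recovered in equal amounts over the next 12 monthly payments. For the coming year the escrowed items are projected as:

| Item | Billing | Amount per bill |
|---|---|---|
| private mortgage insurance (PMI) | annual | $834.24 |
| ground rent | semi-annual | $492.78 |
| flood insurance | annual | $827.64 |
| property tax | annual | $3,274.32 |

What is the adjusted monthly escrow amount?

$539.90

Private mortgage insurance (PMI) = $834.24
Ground rent = $492.78 × 2 = $985.56
Flood insurance = $827.64
Property tax = $3,274.32
Annual escrow total = $834.24 + $985.56 + $827.64 + $3,274.32 = $5,921.76
Per month = $5,921.76 / 12 = $493.48
Shortage per month = $557.04 / 12 = $46.42
Adjusted monthly = $493.48 + $46.42 = $539.90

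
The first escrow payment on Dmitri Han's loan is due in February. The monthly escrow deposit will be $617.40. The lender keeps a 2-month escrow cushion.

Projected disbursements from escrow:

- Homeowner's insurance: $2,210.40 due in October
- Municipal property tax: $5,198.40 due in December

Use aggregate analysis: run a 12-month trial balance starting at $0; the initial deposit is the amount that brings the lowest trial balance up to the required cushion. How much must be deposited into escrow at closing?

$1,852.20

Cushion = 2 × $617.40 = $1,234.80
Trial balance (start $0, +$617.40 each month, − disbursements):
  Feb: +$617.40 → $617.40
  Mar: +$617.40 → $1,234.80
  Apr: +$617.40 → $1,852.20
  May: +$617.40 → $2,469.60
  Jun: +$617.40 → $3,087.00
  Jul: +$617.40 → $3,704.40
  Aug: +$617.40 → $4,321.80
  Sep: +$617.40 → $4,939.20
  Oct: +$617.40 − $2,210.40 → $3,346.20
  Nov: +$617.40 → $3,963.60
  Dec: +$617.40 − $5,198.40 → -$617.40
  Jan: +$617.40 → $0.00
Lowest trial balance = -$617.40 (Dec)
Initial deposit = cushion − low point = $1,234.80 − (-$617.40) = $1,852.20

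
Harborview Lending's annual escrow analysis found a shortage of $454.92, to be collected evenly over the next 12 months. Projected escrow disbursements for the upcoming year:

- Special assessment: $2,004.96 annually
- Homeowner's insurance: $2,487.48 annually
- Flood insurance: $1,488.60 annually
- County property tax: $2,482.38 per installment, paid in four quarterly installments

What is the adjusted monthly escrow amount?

Special assessment: $2,004.96 annually
Homeowner's insurance: $2,487.48 annually
Flood insurance: $1,488.60 annually
County property tax: $2,482.38 × 4 = $9,929.52 annually
Combined annual = $15,910.56
Per month = $15,910.56 / 12 = $1,325.88
Shortage per month = $454.92 / 12 = $37.91
Adjusted monthly = $1,325.88 + $37.91 = $1,363.79

$1,363.79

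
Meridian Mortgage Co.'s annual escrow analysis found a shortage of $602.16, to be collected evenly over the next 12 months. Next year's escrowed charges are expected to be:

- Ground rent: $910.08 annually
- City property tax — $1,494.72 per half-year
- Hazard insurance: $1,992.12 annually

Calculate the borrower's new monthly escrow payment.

$541.15

Ground rent — $910.08 annually
City property tax — $1,494.72 × 2 = $2,989.44 annually
Hazard insurance — $1,992.12 annually
Total annual escrow = $910.08 + $2,989.44 + $1,992.12 = $5,891.64
Base monthly escrow = $5,891.64 ÷ 12 = $490.97
Shortage per month = $602.16 / 12 = $50.18
New monthly escrow = $490.97 + $50.18 = $541.15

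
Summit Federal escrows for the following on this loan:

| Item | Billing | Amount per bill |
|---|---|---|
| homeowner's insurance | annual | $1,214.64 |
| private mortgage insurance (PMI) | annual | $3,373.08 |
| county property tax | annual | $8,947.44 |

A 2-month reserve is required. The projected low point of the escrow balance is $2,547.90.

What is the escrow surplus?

Homeowner's insurance — $1,214.64
Private mortgage insurance (PMI) — $3,373.08
County property tax — $8,947.44
Total per year = $1,214.64 + $3,373.08 + $8,947.44 = $13,535.16
Monthly escrow = $13,535.16 / 12 = $1,127.93
Cushion = 2 × $1,127.93 = $2,255.86
Excess over cushion: $2,547.90 − $2,255.86 = $292.04

$292.04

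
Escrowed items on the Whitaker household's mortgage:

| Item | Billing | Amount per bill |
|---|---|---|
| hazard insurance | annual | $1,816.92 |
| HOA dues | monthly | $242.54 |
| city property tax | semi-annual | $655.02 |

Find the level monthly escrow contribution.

$503.12

Hazard insurance = $1,816.92/yr
HOA dues = $242.54 × 12 = $2,910.48/yr
City property tax = $655.02 × 2 = $1,310.04/yr
Total per year = $1,816.92 + $2,910.48 + $1,310.04 = $6,037.44
Per month = $6,037.44 / 12 = $503.12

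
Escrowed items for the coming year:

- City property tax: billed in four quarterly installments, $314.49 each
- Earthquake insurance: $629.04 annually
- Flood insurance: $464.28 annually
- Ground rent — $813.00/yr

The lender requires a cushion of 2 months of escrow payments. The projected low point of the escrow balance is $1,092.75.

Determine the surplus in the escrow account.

$565.37

City property tax: $314.49 × 4 = $1,257.96 annually
Earthquake insurance: $629.04 annually
Flood insurance: $464.28 annually
Ground rent: $813.00 annually
Total per year = $3,164.28
Monthly escrow = $3,164.28 ÷ 12 = $263.69
Required reserve = 2 × $263.69 = $527.38
Excess over cushion: $1,092.75 − $527.38 = $565.37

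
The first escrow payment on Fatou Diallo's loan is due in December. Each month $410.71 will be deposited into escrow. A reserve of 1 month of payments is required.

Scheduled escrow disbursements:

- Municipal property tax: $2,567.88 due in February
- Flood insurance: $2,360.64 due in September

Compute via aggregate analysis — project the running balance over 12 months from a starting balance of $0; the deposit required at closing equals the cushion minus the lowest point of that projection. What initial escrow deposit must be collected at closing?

$1,746.46

Cushion = 1 × $410.71 = $410.71
Trial balance (start $0, +$410.71 each month, − disbursements):
  Dec: +$410.71 → $410.71
  Jan: +$410.71 → $821.42
  Feb: +$410.71 − $2,567.88 → -$1,335.75
  Mar: +$410.71 → -$925.04
  Apr: +$410.71 → -$514.33
  May: +$410.71 → -$103.62
  Jun: +$410.71 → $307.09
  Jul: +$410.71 → $717.80
  Aug: +$410.71 → $1,128.51
  Sep: +$410.71 − $2,360.64 → -$821.42
  Oct: +$410.71 → -$410.71
  Nov: +$410.71 → $0.00
Lowest trial balance = -$1,335.75 (Feb)
Initial deposit = cushion − low point = $410.71 − (-$1,335.75) = $1,746.46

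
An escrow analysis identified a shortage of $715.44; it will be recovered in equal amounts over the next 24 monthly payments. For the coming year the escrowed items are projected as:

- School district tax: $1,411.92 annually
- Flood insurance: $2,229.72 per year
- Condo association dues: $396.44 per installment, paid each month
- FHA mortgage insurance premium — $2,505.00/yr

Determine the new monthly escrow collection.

School district tax — $1,411.92 per year
Flood insurance — $2,229.72 per year
Condo association dues — $396.44 × 12 = $4,757.28 per year
FHA mortgage insurance premium — $2,505.00 per year
Annual escrow total = $10,903.92
Base monthly escrow = $10,903.92 ÷ 12 = $908.66
Shortage per month = $715.44 / 24 = $29.81
Adjusted monthly = $908.66 + $29.81 = $938.47

$938.47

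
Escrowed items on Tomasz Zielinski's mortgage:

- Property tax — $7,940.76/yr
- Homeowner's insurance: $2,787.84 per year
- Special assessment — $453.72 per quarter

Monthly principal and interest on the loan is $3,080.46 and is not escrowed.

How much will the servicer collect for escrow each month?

Property tax: $7,940.76
Homeowner's insurance: $2,787.84
Special assessment: $453.72 × 4 = $1,814.88
Annual escrow total = $7,940.76 + $2,787.84 + $1,814.88 = $12,543.48
Per month = $12,543.48 ÷ 12 = $1,045.29

$1,045.29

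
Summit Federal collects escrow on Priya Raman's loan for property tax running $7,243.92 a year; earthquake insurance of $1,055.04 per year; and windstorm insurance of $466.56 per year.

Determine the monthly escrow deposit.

Property tax = $7,243.92/yr
Earthquake insurance = $1,055.04/yr
Windstorm insurance = $466.56/yr
Total annual escrow = $7,243.92 + $1,055.04 + $466.56 = $8,765.52
Monthly escrow = $8,765.52 / 12 = $730.46

$730.46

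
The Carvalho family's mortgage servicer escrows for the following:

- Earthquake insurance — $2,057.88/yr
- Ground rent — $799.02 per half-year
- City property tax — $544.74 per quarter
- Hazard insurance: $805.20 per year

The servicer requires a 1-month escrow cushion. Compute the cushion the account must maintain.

$553.34

Earthquake insurance: $2,057.88/yr
Ground rent: $799.02 × 2 = $1,598.04/yr
City property tax: $544.74 × 4 = $2,178.96/yr
Hazard insurance: $805.20/yr
Combined annual = $2,057.88 + $1,598.04 + $2,178.96 + $805.20 = $6,640.08
Monthly escrow = $6,640.08 ÷ 12 = $553.34
Cushion = 1 × $553.34 = $553.34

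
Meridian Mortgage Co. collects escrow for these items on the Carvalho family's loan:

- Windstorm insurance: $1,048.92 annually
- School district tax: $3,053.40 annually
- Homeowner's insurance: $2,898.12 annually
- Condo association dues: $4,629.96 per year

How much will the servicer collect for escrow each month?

Windstorm insurance: $1,048.92/yr
School district tax: $3,053.40/yr
Homeowner's insurance: $2,898.12/yr
Condo association dues: $4,629.96/yr
Total per year = $1,048.92 + $3,053.40 + $2,898.12 + $4,629.96 = $11,630.40
Monthly escrow = $11,630.40 ÷ 12 = $969.20

$969.20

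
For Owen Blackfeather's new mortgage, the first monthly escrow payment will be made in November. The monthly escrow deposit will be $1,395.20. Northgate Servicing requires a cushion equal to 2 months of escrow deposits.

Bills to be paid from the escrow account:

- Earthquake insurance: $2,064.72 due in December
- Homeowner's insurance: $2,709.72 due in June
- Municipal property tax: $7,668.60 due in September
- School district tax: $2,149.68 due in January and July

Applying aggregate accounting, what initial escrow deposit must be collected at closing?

Cushion = 2 × $1,395.20 = $2,790.40
Trial balance (start $0, +$1,395.20 each month, − disbursements):
  Nov: +$1,395.20 → $1,395.20
  Dec: +$1,395.20 − $2,064.72 → $725.68
  Jan: +$1,395.20 − $2,149.68 → -$28.80
  Feb: +$1,395.20 → $1,366.40
  Mar: +$1,395.20 → $2,761.60
  Apr: +$1,395.20 → $4,156.80
  May: +$1,395.20 → $5,552.00
  Jun: +$1,395.20 − $2,709.72 → $4,237.48
  Jul: +$1,395.20 − $2,149.68 → $3,483.00
  Aug: +$1,395.20 → $4,878.20
  Sep: +$1,395.20 − $7,668.60 → -$1,395.20
  Oct: +$1,395.20 → $0.00
Lowest trial balance = -$1,395.20 (Sep)
Initial deposit = cushion − low point = $2,790.40 − (-$1,395.20) = $4,185.60

$4,185.60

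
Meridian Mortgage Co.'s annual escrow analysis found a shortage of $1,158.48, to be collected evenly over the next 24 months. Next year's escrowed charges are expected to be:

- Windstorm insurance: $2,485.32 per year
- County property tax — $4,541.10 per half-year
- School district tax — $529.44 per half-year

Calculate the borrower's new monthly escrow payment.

Windstorm insurance — $2,485.32 annually
County property tax — $4,541.10 × 2 = $9,082.20 annually
School district tax — $529.44 × 2 = $1,058.88 annually
Yearly total = $2,485.32 + $9,082.20 + $1,058.88 = $12,626.40
Monthly escrow = $12,626.40 / 12 = $1,052.20
Monthly shortage recovery: $1,158.48 ÷ 24 = $48.27
Adjusted monthly = $1,052.20 + $48.27 = $1,100.47

$1,100.47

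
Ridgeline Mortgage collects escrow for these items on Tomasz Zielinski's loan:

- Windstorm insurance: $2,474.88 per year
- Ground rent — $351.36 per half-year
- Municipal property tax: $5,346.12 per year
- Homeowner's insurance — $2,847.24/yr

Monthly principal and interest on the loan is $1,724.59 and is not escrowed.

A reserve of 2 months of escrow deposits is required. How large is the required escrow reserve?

Windstorm insurance — $2,474.88/yr
Ground rent — $351.36 × 2 = $702.72/yr
Municipal property tax — $5,346.12/yr
Homeowner's insurance — $2,847.24/yr
Combined annual = $2,474.88 + $702.72 + $5,346.12 + $2,847.24 = $11,370.96
Monthly escrow = $11,370.96 ÷ 12 = $947.58
Required cushion = 2 × $947.58 = $1,895.16

$1,895.16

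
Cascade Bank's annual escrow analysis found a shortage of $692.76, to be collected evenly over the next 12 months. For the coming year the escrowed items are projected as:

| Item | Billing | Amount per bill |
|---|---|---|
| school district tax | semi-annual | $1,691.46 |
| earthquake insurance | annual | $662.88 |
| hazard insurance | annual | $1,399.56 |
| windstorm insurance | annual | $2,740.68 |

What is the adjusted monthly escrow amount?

$739.90

School district tax = $1,691.46 × 2 = $3,382.92/yr
Earthquake insurance = $662.88/yr
Hazard insurance = $1,399.56/yr
Windstorm insurance = $2,740.68/yr
Total annual escrow = $8,186.04
Monthly = $8,186.04 ÷ 12 = $682.17
Shortage spread = $692.76 ÷ 12 = $57.73/mo
New monthly escrow = $682.17 + $57.73 = $739.90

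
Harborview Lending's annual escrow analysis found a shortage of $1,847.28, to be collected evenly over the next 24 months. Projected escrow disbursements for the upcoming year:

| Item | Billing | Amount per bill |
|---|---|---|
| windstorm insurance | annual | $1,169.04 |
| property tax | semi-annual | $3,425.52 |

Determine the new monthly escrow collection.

Windstorm insurance: $1,169.04/yr
Property tax: $3,425.52 × 2 = $6,851.04/yr
Combined annual = $8,020.08
Per month = $8,020.08 ÷ 12 = $668.34
Shortage per month = $1,847.28 / 24 = $76.97
Adjusted monthly = $668.34 + $76.97 = $745.31

$745.31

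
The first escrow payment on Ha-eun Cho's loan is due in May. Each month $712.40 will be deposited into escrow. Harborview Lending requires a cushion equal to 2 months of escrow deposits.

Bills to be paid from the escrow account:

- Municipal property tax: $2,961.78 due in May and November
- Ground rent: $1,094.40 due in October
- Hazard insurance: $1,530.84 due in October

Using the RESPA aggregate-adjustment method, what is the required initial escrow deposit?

$4,986.80

Cushion = 2 × $712.40 = $1,424.80
Trial balance (start $0, +$712.40 each month, − disbursements):
  May: +$712.40 − $2,961.78 → -$2,249.38
  Jun: +$712.40 → -$1,536.98
  Jul: +$712.40 → -$824.58
  Aug: +$712.40 → -$112.18
  Sep: +$712.40 → $600.22
  Oct: +$712.40 − $2,625.24 → -$1,312.62
  Nov: +$712.40 − $2,961.78 → -$3,562.00
  Dec: +$712.40 → -$2,849.60
  Jan: +$712.40 → -$2,137.20
  Feb: +$712.40 → -$1,424.80
  Mar: +$712.40 → -$712.40
  Apr: +$712.40 → $0.00
Lowest trial balance = -$3,562.00 (Nov)
Initial deposit = cushion − low point = $1,424.80 − (-$3,562.00) = $4,986.80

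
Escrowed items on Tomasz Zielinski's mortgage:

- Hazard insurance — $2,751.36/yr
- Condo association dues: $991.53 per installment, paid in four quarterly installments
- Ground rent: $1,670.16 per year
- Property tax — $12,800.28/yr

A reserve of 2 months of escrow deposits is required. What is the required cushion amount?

Hazard insurance = $2,751.36/yr
Condo association dues = $991.53 × 4 = $3,966.12/yr
Ground rent = $1,670.16/yr
Property tax = $12,800.28/yr
Combined annual = $2,751.36 + $3,966.12 + $1,670.16 + $12,800.28 = $21,187.92
Monthly escrow = $21,187.92 / 12 = $1,765.66
Reserve = 2 × $1,765.66 = $3,531.32

$3,531.32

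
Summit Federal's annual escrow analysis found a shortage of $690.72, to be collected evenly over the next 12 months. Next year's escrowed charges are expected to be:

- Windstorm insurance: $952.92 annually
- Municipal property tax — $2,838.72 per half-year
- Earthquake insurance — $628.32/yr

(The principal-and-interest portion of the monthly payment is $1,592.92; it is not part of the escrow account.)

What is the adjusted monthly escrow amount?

Windstorm insurance — $952.92/yr
Municipal property tax — $2,838.72 × 2 = $5,677.44/yr
Earthquake insurance — $628.32/yr
Yearly total = $952.92 + $5,677.44 + $628.32 = $7,258.68
Monthly escrow = $7,258.68 ÷ 12 = $604.89
Monthly shortage recovery: $690.72 / 12 = $57.56
New monthly escrow = $604.89 + $57.56 = $662.45

$662.45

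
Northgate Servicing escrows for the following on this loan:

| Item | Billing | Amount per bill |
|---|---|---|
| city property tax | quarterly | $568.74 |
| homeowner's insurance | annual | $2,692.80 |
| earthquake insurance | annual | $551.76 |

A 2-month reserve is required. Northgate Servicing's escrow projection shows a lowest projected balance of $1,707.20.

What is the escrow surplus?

City property tax = $568.74 × 4 = $2,274.96 annually
Homeowner's insurance = $2,692.80 annually
Earthquake insurance = $551.76 annually
Yearly total = $2,274.96 + $2,692.80 + $551.76 = $5,519.52
Monthly escrow = $5,519.52 / 12 = $459.96
Required reserve = 2 × $459.96 = $919.92
Excess over cushion: $1,707.20 − $919.92 = $787.28

$787.28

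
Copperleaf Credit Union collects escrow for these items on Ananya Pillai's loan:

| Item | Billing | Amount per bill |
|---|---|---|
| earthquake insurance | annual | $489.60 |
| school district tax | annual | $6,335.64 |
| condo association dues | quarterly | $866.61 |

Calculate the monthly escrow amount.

$857.64

Earthquake insurance — $489.60/yr
School district tax — $6,335.64/yr
Condo association dues — $866.61 × 4 = $3,466.44/yr
Combined annual = $489.60 + $6,335.64 + $3,466.44 = $10,291.68
Monthly = $10,291.68 / 12 = $857.64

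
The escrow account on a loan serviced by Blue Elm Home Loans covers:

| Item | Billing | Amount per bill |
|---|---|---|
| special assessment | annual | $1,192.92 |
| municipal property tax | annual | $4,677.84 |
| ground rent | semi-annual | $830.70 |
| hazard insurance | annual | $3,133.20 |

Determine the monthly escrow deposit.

Special assessment — $1,192.92
Municipal property tax — $4,677.84
Ground rent — $830.70 × 2 = $1,661.40
Hazard insurance — $3,133.20
Total per year = $1,192.92 + $4,677.84 + $1,661.40 + $3,133.20 = $10,665.36
Base monthly escrow = $10,665.36 / 12 = $888.78

$888.78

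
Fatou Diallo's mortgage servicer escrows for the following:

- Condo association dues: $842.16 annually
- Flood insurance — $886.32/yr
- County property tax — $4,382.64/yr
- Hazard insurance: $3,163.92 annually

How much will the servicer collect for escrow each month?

Condo association dues = $842.16
Flood insurance = $886.32
County property tax = $4,382.64
Hazard insurance = $3,163.92
Total per year = $842.16 + $886.32 + $4,382.64 + $3,163.92 = $9,275.04
Per month = $9,275.04 ÷ 12 = $772.92

$772.92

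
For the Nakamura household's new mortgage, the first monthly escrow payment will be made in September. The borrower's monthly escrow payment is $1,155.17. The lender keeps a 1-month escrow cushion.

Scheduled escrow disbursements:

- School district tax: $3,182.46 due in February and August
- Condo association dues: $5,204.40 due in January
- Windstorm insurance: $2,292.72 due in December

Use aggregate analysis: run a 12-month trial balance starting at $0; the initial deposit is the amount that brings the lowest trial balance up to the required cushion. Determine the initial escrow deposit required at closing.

Cushion = 1 × $1,155.17 = $1,155.17
Trial balance (start $0, +$1,155.17 each month, − disbursements):
  Sep: +$1,155.17 → $1,155.17
  Oct: +$1,155.17 → $2,310.34
  Nov: +$1,155.17 → $3,465.51
  Dec: +$1,155.17 − $2,292.72 → $2,327.96
  Jan: +$1,155.17 − $5,204.40 → -$1,721.27
  Feb: +$1,155.17 − $3,182.46 → -$3,748.56
  Mar: +$1,155.17 → -$2,593.39
  Apr: +$1,155.17 → -$1,438.22
  May: +$1,155.17 → -$283.05
  Jun: +$1,155.17 → $872.12
  Jul: +$1,155.17 → $2,027.29
  Aug: +$1,155.17 − $3,182.46 → $0.00
Lowest trial balance = -$3,748.56 (Feb)
Initial deposit = cushion − low point = $1,155.17 − (-$3,748.56) = $4,903.73

$4,903.73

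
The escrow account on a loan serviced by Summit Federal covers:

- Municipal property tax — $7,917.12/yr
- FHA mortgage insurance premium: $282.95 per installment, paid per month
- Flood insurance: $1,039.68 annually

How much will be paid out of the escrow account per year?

Municipal property tax: $7,917.12
FHA mortgage insurance premium: $282.95 × 12 = $3,395.40
Flood insurance: $1,039.68
Total per year = $12,352.20

$12,352.20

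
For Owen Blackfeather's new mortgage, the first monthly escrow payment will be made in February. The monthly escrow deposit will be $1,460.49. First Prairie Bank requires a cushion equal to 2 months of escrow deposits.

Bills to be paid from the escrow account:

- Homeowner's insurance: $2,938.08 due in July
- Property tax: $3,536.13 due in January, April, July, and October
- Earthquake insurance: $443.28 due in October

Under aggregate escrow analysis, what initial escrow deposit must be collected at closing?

Cushion = 2 × $1,460.49 = $2,920.98
Trial balance (start $0, +$1,460.49 each month, − disbursements):
  Feb: +$1,460.49 → $1,460.49
  Mar: +$1,460.49 → $2,920.98
  Apr: +$1,460.49 − $3,536.13 → $845.34
  May: +$1,460.49 → $2,305.83
  Jun: +$1,460.49 → $3,766.32
  Jul: +$1,460.49 − $6,474.21 → -$1,247.40
  Aug: +$1,460.49 → $213.09
  Sep: +$1,460.49 → $1,673.58
  Oct: +$1,460.49 − $3,979.41 → -$845.34
  Nov: +$1,460.49 → $615.15
  Dec: +$1,460.49 → $2,075.64
  Jan: +$1,460.49 − $3,536.13 → $0.00
Lowest trial balance = -$1,247.40 (Jul)
Initial deposit = cushion − low point = $2,920.98 − (-$1,247.40) = $4,168.38

$4,168.38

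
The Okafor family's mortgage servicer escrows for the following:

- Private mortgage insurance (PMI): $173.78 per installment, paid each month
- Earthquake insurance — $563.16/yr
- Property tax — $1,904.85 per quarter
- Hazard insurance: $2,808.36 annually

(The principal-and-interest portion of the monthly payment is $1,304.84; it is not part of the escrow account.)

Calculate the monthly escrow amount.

Private mortgage insurance (PMI) = $173.78 × 12 = $2,085.36
Earthquake insurance = $563.16
Property tax = $1,904.85 × 4 = $7,619.40
Hazard insurance = $2,808.36
Combined annual = $2,085.36 + $563.16 + $7,619.40 + $2,808.36 = $13,076.28
Base monthly escrow = $13,076.28 ÷ 12 = $1,089.69

$1,089.69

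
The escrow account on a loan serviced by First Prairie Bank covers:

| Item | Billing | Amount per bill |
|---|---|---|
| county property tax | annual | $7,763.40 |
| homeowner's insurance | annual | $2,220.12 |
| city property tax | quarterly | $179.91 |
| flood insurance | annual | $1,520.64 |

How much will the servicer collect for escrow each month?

$1,018.65

County property tax = $7,763.40/yr
Homeowner's insurance = $2,220.12/yr
City property tax = $179.91 × 4 = $719.64/yr
Flood insurance = $1,520.64/yr
Yearly total = $12,223.80
Monthly escrow = $12,223.80 / 12 = $1,018.65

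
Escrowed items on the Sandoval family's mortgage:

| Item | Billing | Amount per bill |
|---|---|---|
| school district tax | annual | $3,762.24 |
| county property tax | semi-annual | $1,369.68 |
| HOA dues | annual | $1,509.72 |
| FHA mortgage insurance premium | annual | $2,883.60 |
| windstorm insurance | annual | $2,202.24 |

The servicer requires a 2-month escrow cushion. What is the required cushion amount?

$2,182.86

School district tax = $3,762.24
County property tax = $1,369.68 × 2 = $2,739.36
HOA dues = $1,509.72
FHA mortgage insurance premium = $2,883.60
Windstorm insurance = $2,202.24
Yearly total = $13,097.16
Monthly escrow = $13,097.16 / 12 = $1,091.43
Cushion = 2 × $1,091.43 = $2,182.86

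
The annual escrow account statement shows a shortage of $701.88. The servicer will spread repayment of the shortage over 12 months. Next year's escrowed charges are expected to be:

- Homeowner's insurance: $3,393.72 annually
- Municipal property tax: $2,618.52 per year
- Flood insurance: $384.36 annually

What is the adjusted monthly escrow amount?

Homeowner's insurance — $3,393.72
Municipal property tax — $2,618.52
Flood insurance — $384.36
Yearly total = $3,393.72 + $2,618.52 + $384.36 = $6,396.60
Base monthly escrow = $6,396.60 ÷ 12 = $533.05
Monthly shortage recovery: $701.88 ÷ 12 = $58.49
New monthly escrow = $533.05 + $58.49 = $591.54

$591.54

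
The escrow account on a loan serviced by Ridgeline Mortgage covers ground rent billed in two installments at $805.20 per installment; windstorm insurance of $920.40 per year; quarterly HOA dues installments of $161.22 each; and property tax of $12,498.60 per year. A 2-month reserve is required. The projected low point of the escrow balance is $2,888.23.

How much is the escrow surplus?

Ground rent = $805.20 × 2 = $1,610.40
Windstorm insurance = $920.40
HOA dues = $161.22 × 4 = $644.88
Property tax = $12,498.60
Total annual escrow = $15,674.28
Base monthly escrow = $15,674.28 / 12 = $1,306.19
Cushion = 2 × $1,306.19 = $2,612.38
Excess over cushion: $2,888.23 − $2,612.38 = $275.85

$275.85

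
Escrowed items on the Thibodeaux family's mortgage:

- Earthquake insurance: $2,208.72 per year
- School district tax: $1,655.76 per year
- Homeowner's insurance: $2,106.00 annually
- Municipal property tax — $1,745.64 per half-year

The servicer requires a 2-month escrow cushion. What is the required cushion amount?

Earthquake insurance = $2,208.72
School district tax = $1,655.76
Homeowner's insurance = $2,106.00
Municipal property tax = $1,745.64 × 2 = $3,491.28
Yearly total = $2,208.72 + $1,655.76 + $2,106.00 + $3,491.28 = $9,461.76
Base monthly escrow = $9,461.76 / 12 = $788.48
Required cushion = 2 × $788.48 = $1,576.96

$1,576.96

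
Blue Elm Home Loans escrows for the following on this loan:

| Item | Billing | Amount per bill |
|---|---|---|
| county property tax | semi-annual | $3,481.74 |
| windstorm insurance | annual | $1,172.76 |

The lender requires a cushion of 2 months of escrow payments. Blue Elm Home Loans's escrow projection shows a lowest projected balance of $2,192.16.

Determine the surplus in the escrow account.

$836.12

County property tax: $3,481.74 × 2 = $6,963.48
Windstorm insurance: $1,172.76
Combined annual = $6,963.48 + $1,172.76 = $8,136.24
Per month = $8,136.24 / 12 = $678.02
Required reserve = 2 × $678.02 = $1,356.04
Excess over cushion: $2,192.16 − $1,356.04 = $836.12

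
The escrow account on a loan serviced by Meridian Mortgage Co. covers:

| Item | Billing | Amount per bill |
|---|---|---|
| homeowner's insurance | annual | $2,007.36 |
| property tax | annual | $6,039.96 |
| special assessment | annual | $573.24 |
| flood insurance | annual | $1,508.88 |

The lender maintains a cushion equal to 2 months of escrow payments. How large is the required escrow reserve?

$1,688.24

Homeowner's insurance — $2,007.36 annually
Property tax — $6,039.96 annually
Special assessment — $573.24 annually
Flood insurance — $1,508.88 annually
Total per year = $10,129.44
Per month = $10,129.44 ÷ 12 = $844.12
Cushion = 2 × $844.12 = $1,688.24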